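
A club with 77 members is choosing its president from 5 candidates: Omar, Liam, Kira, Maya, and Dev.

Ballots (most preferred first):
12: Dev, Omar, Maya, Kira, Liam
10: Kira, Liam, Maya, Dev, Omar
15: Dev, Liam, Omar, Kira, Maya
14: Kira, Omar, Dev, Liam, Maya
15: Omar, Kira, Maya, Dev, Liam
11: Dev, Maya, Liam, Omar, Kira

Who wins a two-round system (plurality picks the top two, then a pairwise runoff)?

Round 1 first-place votes: Omar 15, Liam 0, Kira 24, Maya 0, Dev 38. Dev and Kira advance.
Runoff: Dev is ranked above Kira on 38 ballots, Kira above Dev on 39.

Kira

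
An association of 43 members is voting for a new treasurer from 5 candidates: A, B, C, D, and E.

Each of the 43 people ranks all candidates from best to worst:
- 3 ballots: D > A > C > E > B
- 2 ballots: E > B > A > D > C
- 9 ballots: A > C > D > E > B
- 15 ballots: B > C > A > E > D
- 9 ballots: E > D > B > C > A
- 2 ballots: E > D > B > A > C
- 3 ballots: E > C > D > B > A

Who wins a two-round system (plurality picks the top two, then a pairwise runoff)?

Round 1 first-place votes: A 9, B 15, C 0, D 3, E 16. E and B advance.
Runoff: E is ranked above B on 28 ballots, B above E on 15.

E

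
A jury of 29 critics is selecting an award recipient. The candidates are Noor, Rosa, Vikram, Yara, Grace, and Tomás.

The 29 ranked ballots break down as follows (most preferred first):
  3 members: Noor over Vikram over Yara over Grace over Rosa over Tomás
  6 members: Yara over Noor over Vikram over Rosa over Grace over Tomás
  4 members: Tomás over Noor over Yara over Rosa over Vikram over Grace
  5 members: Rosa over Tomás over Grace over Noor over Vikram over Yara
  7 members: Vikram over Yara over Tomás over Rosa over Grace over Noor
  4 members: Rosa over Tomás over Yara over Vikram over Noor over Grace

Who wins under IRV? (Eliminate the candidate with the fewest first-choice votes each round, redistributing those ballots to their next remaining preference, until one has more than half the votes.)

Vikram

Round 1: Noor 3, Rosa 9, Vikram 7, Yara 6, Grace 0, Tomás 4. Grace eliminated.
Round 2: Noor 3, Rosa 9, Vikram 7, Yara 6, Tomás 4. Noor eliminated.
Round 3: Rosa 9, Vikram 10, Yara 6, Tomás 4. Tomás eliminated.
Round 4: Rosa 9, Vikram 10, Yara 10. Rosa eliminated.
Round 5: Vikram 15, Yara 14. Vikram has a majority (≥15).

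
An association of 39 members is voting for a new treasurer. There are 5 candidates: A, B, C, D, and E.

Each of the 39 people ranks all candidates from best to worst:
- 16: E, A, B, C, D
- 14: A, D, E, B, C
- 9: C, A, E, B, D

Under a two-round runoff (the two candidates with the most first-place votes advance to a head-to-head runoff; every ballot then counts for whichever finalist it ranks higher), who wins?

Round 1 first-place votes: A 14, B 0, C 9, D 0, E 16. E and A advance.
Runoff: E is ranked above A on 16 ballots, A above E on 23.

A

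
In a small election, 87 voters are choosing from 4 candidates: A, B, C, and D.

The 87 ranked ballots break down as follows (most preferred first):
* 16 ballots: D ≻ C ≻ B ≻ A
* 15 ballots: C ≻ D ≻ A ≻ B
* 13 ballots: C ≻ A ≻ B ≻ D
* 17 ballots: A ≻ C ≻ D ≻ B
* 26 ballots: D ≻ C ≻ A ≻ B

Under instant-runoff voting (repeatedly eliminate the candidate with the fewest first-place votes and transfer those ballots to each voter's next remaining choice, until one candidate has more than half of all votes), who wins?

C

Round 1: A 17, B 0, C 28, D 42. B eliminated.
Round 2: A 17, C 28, D 42. A eliminated.
Round 3: C 45, D 42. C has a majority (≥44).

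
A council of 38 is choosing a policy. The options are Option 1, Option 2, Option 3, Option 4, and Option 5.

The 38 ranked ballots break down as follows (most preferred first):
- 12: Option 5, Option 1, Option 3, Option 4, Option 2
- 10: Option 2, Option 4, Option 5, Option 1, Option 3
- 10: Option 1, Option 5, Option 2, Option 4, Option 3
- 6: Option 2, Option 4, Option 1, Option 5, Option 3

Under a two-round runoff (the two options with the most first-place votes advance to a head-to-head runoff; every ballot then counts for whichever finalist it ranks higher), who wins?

Option 5

Round 1 first-place votes: Option 1 10, Option 2 16, Option 3 0, Option 4 0, Option 5 12. Option 2 and Option 5 advance.
Runoff: Option 2 is ranked above Option 5 on 16 ballots, Option 5 above Option 2 on 22.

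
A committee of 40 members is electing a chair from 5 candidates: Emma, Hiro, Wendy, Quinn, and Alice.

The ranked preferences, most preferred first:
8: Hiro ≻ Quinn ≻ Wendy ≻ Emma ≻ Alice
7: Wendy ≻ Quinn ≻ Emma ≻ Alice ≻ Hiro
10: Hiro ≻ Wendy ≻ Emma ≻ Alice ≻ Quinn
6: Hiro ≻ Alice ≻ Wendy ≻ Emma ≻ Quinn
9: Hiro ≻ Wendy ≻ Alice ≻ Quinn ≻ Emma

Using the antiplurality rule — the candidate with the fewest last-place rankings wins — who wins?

Wendy

Last-place votes: Emma 9, Hiro 7, Wendy 0, Quinn 16, Alice 8.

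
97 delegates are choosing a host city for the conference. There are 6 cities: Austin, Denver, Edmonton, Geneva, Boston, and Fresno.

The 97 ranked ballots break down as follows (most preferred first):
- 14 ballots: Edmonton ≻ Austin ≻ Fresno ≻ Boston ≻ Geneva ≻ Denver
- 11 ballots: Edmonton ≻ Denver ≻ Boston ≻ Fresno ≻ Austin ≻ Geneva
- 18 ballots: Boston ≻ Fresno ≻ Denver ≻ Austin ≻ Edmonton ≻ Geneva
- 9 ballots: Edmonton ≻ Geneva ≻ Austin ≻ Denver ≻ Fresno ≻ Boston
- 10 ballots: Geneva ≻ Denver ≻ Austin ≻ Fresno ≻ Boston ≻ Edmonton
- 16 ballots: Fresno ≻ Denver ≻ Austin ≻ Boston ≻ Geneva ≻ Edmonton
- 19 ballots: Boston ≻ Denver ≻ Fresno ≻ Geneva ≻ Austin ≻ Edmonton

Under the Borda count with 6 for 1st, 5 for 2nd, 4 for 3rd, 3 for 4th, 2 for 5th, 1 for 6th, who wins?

Fresno

Austin: 14×5 + 11×2 + 18×3 + 9×4 + 10×4 + 16×4 + 19×2 = 324
Denver: 14×1 + 11×5 + 18×4 + 9×3 + 10×5 + 16×5 + 19×5 = 393
Edmonton: 14×6 + 11×6 + 18×2 + 9×6 + 10×1 + 16×1 + 19×1 = 285
Geneva: 14×2 + 11×1 + 18×1 + 9×5 + 10×6 + 16×2 + 19×3 = 251
Boston: 14×3 + 11×4 + 18×6 + 9×1 + 10×2 + 16×3 + 19×6 = 385
Fresno: 14×4 + 11×3 + 18×5 + 9×2 + 10×3 + 16×6 + 19×4 = 399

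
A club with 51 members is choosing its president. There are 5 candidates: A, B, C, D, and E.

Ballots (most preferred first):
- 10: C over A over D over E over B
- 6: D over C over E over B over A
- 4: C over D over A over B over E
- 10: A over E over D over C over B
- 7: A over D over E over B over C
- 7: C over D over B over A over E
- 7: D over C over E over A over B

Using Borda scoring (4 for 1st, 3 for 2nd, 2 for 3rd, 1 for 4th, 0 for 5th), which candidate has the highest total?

A: 10×3 + 6×0 + 4×2 + 10×4 + 7×4 + 7×1 + 7×1 = 120
B: 10×0 + 6×1 + 4×1 + 10×0 + 7×1 + 7×2 + 7×0 = 31
C: 10×4 + 6×3 + 4×4 + 10×1 + 7×0 + 7×4 + 7×3 = 133
D: 10×2 + 6×4 + 4×3 + 10×2 + 7×3 + 7×3 + 7×4 = 146
E: 10×1 + 6×2 + 4×0 + 10×3 + 7×2 + 7×0 + 7×2 = 80

D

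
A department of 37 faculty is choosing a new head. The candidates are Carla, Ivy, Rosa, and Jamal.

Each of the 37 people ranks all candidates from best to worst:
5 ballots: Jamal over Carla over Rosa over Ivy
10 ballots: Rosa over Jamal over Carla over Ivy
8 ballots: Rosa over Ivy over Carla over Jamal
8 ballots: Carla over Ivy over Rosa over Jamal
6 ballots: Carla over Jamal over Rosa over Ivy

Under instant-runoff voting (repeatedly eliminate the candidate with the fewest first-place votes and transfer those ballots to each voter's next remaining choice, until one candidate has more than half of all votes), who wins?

Carla

Round 1: Carla 14, Ivy 0, Rosa 18, Jamal 5. Ivy eliminated.
Round 2: Carla 14, Rosa 18, Jamal 5. Jamal eliminated.
Round 3: Carla 19, Rosa 18. Carla has a majority (≥19).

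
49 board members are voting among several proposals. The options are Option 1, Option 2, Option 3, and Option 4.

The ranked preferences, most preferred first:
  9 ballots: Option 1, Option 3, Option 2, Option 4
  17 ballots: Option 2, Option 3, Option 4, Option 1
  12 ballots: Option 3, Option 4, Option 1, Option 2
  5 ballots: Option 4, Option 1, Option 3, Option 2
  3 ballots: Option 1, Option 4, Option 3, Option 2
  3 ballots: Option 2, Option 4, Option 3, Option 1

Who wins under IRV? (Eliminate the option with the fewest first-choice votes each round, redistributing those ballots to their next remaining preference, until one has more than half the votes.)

Round 1: Option 1 12, Option 2 20, Option 3 12, Option 4 5. Option 4 eliminated.
Round 2: Option 1 17, Option 2 20, Option 3 12. Option 3 eliminated.
Round 3: Option 1 29, Option 2 20. Option 1 has a majority (≥25).

Option 1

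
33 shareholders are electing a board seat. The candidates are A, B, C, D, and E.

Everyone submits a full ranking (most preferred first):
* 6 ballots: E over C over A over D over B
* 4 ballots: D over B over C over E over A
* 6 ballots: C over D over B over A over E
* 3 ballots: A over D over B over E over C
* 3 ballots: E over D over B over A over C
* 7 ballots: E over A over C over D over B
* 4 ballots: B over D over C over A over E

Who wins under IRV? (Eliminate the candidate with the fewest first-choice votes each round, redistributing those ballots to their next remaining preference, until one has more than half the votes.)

D

Round 1: A 3, B 4, C 6, D 4, E 16. A eliminated.
Round 2: B 4, C 6, D 7, E 16. B eliminated.
Round 3: C 6, D 11, E 16. C eliminated.
Round 4: D 17, E 16. D has a majority (≥17).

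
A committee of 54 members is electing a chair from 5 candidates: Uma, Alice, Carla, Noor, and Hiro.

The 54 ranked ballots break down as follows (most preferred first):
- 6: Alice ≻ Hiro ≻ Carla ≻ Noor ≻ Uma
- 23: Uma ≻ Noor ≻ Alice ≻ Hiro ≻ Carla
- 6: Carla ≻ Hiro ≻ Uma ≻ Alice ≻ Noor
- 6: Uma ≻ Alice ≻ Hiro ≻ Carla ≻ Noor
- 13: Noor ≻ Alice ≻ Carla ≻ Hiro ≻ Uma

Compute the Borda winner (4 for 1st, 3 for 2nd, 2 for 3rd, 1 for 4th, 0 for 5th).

Uma: 6×0 + 23×4 + 6×2 + 6×4 + 13×0 = 128
Alice: 6×4 + 23×2 + 6×1 + 6×3 + 13×3 = 133
Carla: 6×2 + 23×0 + 6×4 + 6×1 + 13×2 = 68
Noor: 6×1 + 23×3 + 6×0 + 6×0 + 13×4 = 127
Hiro: 6×3 + 23×1 + 6×3 + 6×2 + 13×1 = 84

Alice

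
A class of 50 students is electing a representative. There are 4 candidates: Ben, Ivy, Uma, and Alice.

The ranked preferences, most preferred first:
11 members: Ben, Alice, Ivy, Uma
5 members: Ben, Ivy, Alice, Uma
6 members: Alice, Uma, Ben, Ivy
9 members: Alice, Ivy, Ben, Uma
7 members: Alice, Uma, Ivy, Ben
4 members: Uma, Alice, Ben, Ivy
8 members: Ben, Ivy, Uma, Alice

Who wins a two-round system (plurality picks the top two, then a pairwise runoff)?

Alice

Round 1 first-place votes: Ben 24, Ivy 0, Uma 4, Alice 22. Ben and Alice advance.
Runoff: Ben is ranked above Alice on 24 ballots, Alice above Ben on 26.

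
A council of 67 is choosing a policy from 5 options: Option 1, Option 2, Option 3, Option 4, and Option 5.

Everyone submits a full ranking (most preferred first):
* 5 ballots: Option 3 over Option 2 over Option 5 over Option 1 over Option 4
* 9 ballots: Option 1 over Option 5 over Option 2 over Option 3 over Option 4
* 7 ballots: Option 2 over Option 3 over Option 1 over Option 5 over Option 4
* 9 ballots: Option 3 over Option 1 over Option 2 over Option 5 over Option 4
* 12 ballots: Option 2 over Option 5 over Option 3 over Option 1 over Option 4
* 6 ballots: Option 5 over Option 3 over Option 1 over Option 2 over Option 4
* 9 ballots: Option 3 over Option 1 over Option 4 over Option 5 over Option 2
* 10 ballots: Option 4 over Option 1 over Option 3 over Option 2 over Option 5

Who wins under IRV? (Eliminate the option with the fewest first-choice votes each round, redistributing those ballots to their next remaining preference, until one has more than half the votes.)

Option 3

Round 1: Option 1 9, Option 2 19, Option 3 23, Option 4 10, Option 5 6. Option 5 eliminated.
Round 2: Option 1 9, Option 2 19, Option 3 29, Option 4 10. Option 1 eliminated.
Round 3: Option 2 28, Option 3 29, Option 4 10. Option 4 eliminated.
Round 4: Option 2 28, Option 3 39. Option 3 has a majority (≥34).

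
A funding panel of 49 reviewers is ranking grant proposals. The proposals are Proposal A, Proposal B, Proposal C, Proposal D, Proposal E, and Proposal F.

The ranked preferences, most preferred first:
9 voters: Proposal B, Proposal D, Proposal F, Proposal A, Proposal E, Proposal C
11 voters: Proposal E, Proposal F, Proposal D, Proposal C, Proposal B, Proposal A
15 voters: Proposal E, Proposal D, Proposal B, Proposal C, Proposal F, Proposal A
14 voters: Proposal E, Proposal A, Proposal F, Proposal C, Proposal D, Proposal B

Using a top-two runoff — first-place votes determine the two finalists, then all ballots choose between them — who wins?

Round 1 first-place votes: Proposal A 0, Proposal B 9, Proposal C 0, Proposal D 0, Proposal E 40, Proposal F 0. Proposal E and Proposal B advance.
Runoff: Proposal E is ranked above Proposal B on 40 ballots, Proposal B above Proposal E on 9.

Proposal E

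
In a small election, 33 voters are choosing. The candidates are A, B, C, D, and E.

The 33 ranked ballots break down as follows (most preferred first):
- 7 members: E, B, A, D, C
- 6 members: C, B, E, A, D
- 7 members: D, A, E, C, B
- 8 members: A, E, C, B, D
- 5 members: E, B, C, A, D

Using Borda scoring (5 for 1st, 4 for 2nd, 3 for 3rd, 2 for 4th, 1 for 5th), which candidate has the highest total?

A: 7×3 + 6×2 + 7×4 + 8×5 + 5×2 = 111
B: 7×4 + 6×4 + 7×1 + 8×2 + 5×4 = 95
C: 7×1 + 6×5 + 7×2 + 8×3 + 5×3 = 90
D: 7×2 + 6×1 + 7×5 + 8×1 + 5×1 = 68
E: 7×5 + 6×3 + 7×3 + 8×4 + 5×5 = 131

E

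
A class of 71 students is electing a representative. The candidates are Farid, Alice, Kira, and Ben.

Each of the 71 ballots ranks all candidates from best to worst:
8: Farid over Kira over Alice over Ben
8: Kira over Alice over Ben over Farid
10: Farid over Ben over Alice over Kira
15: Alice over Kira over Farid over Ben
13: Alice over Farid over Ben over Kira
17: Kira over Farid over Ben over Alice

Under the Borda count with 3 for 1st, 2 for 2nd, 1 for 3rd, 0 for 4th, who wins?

Farid

Farid: 8×3 + 8×0 + 10×3 + 15×1 + 13×2 + 17×2 = 129
Alice: 8×1 + 8×2 + 10×1 + 15×3 + 13×3 + 17×0 = 118
Kira: 8×2 + 8×3 + 10×0 + 15×2 + 13×0 + 17×3 = 121
Ben: 8×0 + 8×1 + 10×2 + 15×0 + 13×1 + 17×1 = 58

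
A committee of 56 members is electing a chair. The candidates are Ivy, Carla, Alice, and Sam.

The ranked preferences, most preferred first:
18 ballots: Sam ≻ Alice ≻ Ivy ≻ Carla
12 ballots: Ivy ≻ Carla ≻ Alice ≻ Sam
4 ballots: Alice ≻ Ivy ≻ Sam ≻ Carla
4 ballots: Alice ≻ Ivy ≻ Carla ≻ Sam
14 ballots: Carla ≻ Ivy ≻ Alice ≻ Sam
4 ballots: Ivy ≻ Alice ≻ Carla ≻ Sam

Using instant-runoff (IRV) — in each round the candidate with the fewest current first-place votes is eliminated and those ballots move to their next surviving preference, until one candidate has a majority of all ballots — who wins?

Round 1: Ivy 16, Carla 14, Alice 8, Sam 18. Alice eliminated.
Round 2: Ivy 24, Carla 14, Sam 18. Carla eliminated.
Round 3: Ivy 38, Sam 18. Ivy has a majority (≥29).

Ivy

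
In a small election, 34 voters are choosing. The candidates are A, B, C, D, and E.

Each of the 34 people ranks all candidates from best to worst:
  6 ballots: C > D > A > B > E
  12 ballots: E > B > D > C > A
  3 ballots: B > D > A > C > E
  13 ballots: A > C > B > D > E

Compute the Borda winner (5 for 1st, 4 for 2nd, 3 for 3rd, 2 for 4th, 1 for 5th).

A: 6×3 + 12×1 + 3×3 + 13×5 = 104
B: 6×2 + 12×4 + 3×5 + 13×3 = 114
C: 6×5 + 12×2 + 3×2 + 13×4 = 112
D: 6×4 + 12×3 + 3×4 + 13×2 = 98
E: 6×1 + 12×5 + 3×1 + 13×1 = 82

B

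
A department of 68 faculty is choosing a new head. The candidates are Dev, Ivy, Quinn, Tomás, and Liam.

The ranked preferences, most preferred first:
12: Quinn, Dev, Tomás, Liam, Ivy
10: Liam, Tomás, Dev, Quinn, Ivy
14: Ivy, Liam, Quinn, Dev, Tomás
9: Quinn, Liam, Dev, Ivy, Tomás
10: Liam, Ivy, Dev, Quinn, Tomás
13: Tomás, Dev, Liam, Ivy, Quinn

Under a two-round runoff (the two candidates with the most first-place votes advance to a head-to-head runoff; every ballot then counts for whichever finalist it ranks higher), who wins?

Liam

Round 1 first-place votes: Dev 0, Ivy 14, Quinn 21, Tomás 13, Liam 20. Quinn and Liam advance.
Runoff: Quinn is ranked above Liam on 21 ballots, Liam above Quinn on 47.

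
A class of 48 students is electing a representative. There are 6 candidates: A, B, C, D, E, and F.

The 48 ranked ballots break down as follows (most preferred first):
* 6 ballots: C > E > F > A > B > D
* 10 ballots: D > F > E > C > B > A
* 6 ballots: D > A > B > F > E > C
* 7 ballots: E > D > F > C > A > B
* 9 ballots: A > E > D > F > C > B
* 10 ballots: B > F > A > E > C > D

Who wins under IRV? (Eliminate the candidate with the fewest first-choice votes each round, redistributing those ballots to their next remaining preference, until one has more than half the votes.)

E

Round 1: A 9, B 10, C 6, D 16, E 7, F 0. F eliminated.
Round 2: A 9, B 10, C 6, D 16, E 7. C eliminated.
Round 3: A 9, B 10, D 16, E 13. A eliminated.
Round 4: B 10, D 16, E 22. B eliminated.
Round 5: D 16, E 32. E has a majority (≥25).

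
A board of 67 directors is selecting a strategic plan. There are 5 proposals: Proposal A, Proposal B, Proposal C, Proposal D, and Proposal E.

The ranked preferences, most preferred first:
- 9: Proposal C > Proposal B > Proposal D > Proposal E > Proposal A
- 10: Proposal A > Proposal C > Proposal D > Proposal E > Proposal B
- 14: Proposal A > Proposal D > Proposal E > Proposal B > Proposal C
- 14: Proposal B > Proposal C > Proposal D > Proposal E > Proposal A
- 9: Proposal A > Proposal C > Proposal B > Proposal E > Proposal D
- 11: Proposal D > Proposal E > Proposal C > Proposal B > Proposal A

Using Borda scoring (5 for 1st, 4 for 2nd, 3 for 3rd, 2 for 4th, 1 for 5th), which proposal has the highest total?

Proposal C

Proposal A: 9×1 + 10×5 + 14×5 + 14×1 + 9×5 + 11×1 = 199
Proposal B: 9×4 + 10×1 + 14×2 + 14×5 + 9×3 + 11×2 = 193
Proposal C: 9×5 + 10×4 + 14×1 + 14×4 + 9×4 + 11×3 = 224
Proposal D: 9×3 + 10×3 + 14×4 + 14×3 + 9×1 + 11×5 = 219
Proposal E: 9×2 + 10×2 + 14×3 + 14×2 + 9×2 + 11×4 = 170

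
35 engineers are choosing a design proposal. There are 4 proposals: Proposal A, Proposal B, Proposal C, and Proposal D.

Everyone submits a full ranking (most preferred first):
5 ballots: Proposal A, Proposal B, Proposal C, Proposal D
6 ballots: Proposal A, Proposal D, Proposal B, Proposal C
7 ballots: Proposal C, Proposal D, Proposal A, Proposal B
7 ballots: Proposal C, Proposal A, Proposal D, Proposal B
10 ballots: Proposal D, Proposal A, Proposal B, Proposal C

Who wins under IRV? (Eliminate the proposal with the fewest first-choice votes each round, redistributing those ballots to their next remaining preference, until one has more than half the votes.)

Proposal A

Round 1: Proposal A 11, Proposal B 0, Proposal C 14, Proposal D 10. Proposal B eliminated.
Round 2: Proposal A 11, Proposal C 14, Proposal D 10. Proposal D eliminated.
Round 3: Proposal A 21, Proposal C 14. Proposal A has a majority (≥18).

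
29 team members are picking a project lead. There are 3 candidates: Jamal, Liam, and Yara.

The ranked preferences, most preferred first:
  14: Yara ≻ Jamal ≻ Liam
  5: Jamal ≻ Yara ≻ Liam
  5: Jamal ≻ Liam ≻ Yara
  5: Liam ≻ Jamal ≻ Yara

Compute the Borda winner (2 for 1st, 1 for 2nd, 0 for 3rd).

Jamal: 14×1 + 5×2 + 5×2 + 5×1 = 39
Liam: 14×0 + 5×0 + 5×1 + 5×2 = 15
Yara: 14×2 + 5×1 + 5×0 + 5×0 = 33

Jamal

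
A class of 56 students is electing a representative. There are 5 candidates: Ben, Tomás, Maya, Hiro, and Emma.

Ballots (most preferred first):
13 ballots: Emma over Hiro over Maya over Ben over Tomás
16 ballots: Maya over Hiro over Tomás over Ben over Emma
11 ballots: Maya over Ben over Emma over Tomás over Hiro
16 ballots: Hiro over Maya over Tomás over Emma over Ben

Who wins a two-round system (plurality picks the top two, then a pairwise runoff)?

Hiro

Round 1 first-place votes: Ben 0, Tomás 0, Maya 27, Hiro 16, Emma 13. Maya and Hiro advance.
Runoff: Maya is ranked above Hiro on 27 ballots, Hiro above Maya on 29.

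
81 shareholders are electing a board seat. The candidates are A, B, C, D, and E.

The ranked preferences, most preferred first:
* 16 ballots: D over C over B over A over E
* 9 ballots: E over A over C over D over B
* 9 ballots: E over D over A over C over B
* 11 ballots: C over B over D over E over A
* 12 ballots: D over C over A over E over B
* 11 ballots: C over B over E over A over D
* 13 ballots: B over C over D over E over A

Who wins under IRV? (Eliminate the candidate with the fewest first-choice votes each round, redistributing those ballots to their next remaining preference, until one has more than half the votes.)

C

Round 1: A 0, B 13, C 22, D 28, E 18. A eliminated.
Round 2: B 13, C 22, D 28, E 18. B eliminated.
Round 3: C 35, D 28, E 18. E eliminated.
Round 4: C 44, D 37. C has a majority (≥41).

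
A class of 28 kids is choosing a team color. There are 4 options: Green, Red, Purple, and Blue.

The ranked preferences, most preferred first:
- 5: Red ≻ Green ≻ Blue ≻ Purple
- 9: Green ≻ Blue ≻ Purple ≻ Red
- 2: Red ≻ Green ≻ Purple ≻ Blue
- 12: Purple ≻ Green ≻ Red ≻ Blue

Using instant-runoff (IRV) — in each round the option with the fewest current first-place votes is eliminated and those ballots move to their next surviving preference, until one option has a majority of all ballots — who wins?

Green

Round 1: Green 9, Red 7, Purple 12, Blue 0. Blue eliminated.
Round 2: Green 9, Red 7, Purple 12. Red eliminated.
Round 3: Green 16, Purple 12. Green has a majority (≥15).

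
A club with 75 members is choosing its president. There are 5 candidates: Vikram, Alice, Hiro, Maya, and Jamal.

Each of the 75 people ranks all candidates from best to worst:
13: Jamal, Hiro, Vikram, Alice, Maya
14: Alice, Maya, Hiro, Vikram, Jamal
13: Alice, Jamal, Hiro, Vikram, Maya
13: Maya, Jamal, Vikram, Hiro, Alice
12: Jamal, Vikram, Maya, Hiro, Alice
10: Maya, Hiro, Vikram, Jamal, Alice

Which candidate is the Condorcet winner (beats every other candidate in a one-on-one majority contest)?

Jamal vs Vikram: 51–24
Jamal vs Alice: 48–27
Jamal vs Hiro: 51–24
Jamal vs Maya: 38–37
Jamal beats every other candidate.

Jamal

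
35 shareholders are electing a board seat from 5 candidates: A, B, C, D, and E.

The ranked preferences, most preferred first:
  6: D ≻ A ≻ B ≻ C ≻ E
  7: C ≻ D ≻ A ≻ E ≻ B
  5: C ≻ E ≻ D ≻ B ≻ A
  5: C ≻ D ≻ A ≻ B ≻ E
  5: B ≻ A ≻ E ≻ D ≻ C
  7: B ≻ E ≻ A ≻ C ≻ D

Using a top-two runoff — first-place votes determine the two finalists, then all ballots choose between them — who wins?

Round 1 first-place votes: A 0, B 12, C 17, D 6, E 0. C and B advance.
Runoff: C is ranked above B on 17 ballots, B above C on 18.

B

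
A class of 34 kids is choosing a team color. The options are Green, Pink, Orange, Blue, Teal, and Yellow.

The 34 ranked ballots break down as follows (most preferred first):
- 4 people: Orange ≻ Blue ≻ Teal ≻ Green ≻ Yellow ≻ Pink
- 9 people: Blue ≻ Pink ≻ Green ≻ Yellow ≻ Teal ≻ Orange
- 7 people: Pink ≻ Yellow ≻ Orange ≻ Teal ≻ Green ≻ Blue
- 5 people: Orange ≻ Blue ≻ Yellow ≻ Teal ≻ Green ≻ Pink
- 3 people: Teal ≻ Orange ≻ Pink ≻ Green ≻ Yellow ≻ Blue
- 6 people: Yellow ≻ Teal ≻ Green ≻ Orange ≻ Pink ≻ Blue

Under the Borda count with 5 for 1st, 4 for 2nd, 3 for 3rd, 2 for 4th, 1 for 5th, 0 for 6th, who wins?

Green: 4×2 + 9×3 + 7×1 + 5×1 + 3×2 + 6×3 = 71
Pink: 4×0 + 9×4 + 7×5 + 5×0 + 3×3 + 6×1 = 86
Orange: 4×5 + 9×0 + 7×3 + 5×5 + 3×4 + 6×2 = 90
Blue: 4×4 + 9×5 + 7×0 + 5×4 + 3×0 + 6×0 = 81
Teal: 4×3 + 9×1 + 7×2 + 5×2 + 3×5 + 6×4 = 84
Yellow: 4×1 + 9×2 + 7×4 + 5×3 + 3×1 + 6×5 = 98

Yellow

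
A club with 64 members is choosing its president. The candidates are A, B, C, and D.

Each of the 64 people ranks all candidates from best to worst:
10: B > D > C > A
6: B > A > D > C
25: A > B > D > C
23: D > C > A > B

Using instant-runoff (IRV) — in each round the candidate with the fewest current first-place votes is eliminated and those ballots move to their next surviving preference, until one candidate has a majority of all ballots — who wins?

D

Round 1: A 25, B 16, C 0, D 23. C eliminated.
Round 2: A 25, B 16, D 23. B eliminated.
Round 3: A 31, D 33. D has a majority (≥33).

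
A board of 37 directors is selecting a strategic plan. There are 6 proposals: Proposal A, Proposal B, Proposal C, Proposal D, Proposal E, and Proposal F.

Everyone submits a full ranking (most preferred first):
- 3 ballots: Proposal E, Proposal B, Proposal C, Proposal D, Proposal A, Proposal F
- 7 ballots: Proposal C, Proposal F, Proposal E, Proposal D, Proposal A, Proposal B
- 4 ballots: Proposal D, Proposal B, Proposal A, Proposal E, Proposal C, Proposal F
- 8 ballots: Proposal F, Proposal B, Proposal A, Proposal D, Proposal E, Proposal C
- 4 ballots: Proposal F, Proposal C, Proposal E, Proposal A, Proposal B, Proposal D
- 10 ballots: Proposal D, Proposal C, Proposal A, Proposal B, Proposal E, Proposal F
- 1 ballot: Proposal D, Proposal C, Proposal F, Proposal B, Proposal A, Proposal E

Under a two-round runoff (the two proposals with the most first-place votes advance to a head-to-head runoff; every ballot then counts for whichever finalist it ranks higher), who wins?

Round 1 first-place votes: Proposal A 0, Proposal B 0, Proposal C 7, Proposal D 15, Proposal E 3, Proposal F 12. Proposal D and Proposal F advance.
Runoff: Proposal D is ranked above Proposal F on 18 ballots, Proposal F above Proposal D on 19.

Proposal F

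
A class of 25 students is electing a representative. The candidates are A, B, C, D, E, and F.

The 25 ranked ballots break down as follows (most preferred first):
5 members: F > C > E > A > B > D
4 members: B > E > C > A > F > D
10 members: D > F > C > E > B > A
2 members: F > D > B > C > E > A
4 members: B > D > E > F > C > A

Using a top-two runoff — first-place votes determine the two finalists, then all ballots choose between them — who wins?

B

Round 1 first-place votes: A 0, B 8, C 0, D 10, E 0, F 7. D and B advance.
Runoff: D is ranked above B on 12 ballots, B above D on 13.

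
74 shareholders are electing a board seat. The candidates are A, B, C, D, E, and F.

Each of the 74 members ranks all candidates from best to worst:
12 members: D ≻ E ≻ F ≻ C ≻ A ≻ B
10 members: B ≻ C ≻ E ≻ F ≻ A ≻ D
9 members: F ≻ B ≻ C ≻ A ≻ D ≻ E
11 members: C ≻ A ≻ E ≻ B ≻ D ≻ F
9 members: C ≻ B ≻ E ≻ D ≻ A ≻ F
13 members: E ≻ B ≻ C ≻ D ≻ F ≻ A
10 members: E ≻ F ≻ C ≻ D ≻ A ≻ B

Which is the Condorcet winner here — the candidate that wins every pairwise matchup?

C vs A: 74–0
C vs B: 42–32
C vs D: 62–12
C vs E: 39–35
C vs F: 43–31
C beats every other candidate.

C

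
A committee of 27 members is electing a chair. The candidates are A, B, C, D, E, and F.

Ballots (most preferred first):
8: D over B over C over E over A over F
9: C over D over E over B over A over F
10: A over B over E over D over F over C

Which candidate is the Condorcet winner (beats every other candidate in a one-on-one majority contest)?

D vs A: 17–10
D vs B: 17–10
D vs C: 18–9
D vs E: 17–10
D vs F: 27–0
D beats every other candidate.

D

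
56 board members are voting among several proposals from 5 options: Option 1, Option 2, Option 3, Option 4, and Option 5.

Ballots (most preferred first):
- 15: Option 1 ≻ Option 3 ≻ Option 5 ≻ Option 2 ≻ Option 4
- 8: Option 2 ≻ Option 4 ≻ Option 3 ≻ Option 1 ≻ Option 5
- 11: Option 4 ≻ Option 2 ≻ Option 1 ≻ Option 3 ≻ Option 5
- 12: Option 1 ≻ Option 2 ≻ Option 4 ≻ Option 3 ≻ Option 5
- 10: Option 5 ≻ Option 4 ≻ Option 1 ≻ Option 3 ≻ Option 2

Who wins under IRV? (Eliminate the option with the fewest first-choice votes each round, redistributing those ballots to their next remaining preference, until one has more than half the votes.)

Option 4

Round 1: Option 1 27, Option 2 8, Option 3 0, Option 4 11, Option 5 10. Option 3 eliminated.
Round 2: Option 1 27, Option 2 8, Option 4 11, Option 5 10. Option 2 eliminated.
Round 3: Option 1 27, Option 4 19, Option 5 10. Option 5 eliminated.
Round 4: Option 1 27, Option 4 29. Option 4 has a majority (≥29).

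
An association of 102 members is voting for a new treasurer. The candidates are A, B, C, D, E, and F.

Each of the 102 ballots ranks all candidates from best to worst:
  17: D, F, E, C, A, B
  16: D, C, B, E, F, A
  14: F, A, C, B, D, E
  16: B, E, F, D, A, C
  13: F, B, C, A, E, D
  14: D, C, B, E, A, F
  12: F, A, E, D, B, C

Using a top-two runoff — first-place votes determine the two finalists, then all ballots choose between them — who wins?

F

Round 1 first-place votes: A 0, B 16, C 0, D 47, E 0, F 39. D and F advance.
Runoff: D is ranked above F on 47 ballots, F above D on 55.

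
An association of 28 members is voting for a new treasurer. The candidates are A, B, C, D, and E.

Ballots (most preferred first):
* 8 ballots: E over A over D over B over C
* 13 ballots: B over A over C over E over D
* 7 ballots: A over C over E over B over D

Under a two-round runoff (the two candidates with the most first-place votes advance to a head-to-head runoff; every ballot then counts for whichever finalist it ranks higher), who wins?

E

Round 1 first-place votes: A 7, B 13, C 0, D 0, E 8. B and E advance.
Runoff: B is ranked above E on 13 ballots, E above B on 15.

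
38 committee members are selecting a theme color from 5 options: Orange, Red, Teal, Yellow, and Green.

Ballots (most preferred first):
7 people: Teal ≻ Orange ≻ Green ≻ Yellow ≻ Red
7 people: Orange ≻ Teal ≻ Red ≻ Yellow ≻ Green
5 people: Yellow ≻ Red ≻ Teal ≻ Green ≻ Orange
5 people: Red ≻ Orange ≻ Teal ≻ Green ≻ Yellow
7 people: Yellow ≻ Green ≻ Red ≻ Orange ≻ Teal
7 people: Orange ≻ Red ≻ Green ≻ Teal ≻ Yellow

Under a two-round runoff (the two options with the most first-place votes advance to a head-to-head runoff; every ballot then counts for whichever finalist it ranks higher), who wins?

Orange

Round 1 first-place votes: Orange 14, Red 5, Teal 7, Yellow 12, Green 0. Orange and Yellow advance.
Runoff: Orange is ranked above Yellow on 26 ballots, Yellow above Orange on 12.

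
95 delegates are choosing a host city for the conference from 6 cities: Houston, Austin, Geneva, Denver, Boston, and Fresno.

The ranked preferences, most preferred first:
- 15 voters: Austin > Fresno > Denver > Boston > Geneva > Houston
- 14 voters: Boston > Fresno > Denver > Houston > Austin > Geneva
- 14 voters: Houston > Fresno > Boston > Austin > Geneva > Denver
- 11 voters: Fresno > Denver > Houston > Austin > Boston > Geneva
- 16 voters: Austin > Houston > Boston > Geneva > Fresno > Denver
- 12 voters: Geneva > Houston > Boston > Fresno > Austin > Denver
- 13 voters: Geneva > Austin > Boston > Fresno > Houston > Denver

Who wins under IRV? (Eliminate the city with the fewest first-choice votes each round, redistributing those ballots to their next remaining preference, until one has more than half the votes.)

Round 1: Houston 14, Austin 31, Geneva 25, Denver 0, Boston 14, Fresno 11. Denver eliminated.
Round 2: Houston 14, Austin 31, Geneva 25, Boston 14, Fresno 11. Fresno eliminated.
Round 3: Houston 25, Austin 31, Geneva 25, Boston 14. Boston eliminated.
Round 4: Houston 39, Austin 31, Geneva 25. Geneva eliminated.
Round 5: Houston 51, Austin 44. Houston has a majority (≥48).

Houston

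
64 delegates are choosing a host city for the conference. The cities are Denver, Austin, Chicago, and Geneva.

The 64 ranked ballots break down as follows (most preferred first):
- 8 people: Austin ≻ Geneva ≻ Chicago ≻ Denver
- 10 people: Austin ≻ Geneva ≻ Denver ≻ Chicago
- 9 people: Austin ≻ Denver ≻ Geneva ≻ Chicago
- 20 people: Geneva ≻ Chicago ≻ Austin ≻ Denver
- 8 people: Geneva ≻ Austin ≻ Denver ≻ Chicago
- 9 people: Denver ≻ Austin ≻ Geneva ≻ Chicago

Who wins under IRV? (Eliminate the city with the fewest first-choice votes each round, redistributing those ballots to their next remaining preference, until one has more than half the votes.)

Round 1: Denver 9, Austin 27, Chicago 0, Geneva 28. Chicago eliminated.
Round 2: Denver 9, Austin 27, Geneva 28. Denver eliminated.
Round 3: Austin 36, Geneva 28. Austin has a majority (≥33).

Austin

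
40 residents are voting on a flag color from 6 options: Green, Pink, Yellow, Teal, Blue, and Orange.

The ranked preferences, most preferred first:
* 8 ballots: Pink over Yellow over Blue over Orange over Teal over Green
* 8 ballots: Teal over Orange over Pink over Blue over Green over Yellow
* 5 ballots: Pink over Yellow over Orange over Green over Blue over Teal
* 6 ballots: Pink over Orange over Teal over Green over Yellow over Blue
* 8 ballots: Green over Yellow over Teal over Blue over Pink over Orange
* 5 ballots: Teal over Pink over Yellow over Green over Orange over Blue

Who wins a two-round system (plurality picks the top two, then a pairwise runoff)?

Round 1 first-place votes: Green 8, Pink 19, Yellow 0, Teal 13, Blue 0, Orange 0. Pink and Teal advance.
Runoff: Pink is ranked above Teal on 19 ballots, Teal above Pink on 21.

Teal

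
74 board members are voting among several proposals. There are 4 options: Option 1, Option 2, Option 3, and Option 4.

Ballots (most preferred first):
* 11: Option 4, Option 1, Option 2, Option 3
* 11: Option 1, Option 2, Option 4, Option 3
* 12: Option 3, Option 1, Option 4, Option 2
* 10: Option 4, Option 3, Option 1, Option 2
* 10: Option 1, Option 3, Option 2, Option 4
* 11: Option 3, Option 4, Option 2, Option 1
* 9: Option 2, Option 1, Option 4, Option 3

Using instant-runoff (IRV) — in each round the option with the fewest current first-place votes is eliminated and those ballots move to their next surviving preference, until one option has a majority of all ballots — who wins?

Round 1: Option 1 21, Option 2 9, Option 3 23, Option 4 21. Option 2 eliminated.
Round 2: Option 1 30, Option 3 23, Option 4 21. Option 4 eliminated.
Round 3: Option 1 41, Option 3 33. Option 1 has a majority (≥38).

Option 1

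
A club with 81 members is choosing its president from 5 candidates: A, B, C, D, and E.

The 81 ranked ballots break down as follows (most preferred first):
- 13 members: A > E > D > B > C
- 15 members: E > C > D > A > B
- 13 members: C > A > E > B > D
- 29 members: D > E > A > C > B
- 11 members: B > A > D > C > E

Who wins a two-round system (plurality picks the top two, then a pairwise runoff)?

E

Round 1 first-place votes: A 13, B 11, C 13, D 29, E 15. D and E advance.
Runoff: D is ranked above E on 40 ballots, E above D on 41.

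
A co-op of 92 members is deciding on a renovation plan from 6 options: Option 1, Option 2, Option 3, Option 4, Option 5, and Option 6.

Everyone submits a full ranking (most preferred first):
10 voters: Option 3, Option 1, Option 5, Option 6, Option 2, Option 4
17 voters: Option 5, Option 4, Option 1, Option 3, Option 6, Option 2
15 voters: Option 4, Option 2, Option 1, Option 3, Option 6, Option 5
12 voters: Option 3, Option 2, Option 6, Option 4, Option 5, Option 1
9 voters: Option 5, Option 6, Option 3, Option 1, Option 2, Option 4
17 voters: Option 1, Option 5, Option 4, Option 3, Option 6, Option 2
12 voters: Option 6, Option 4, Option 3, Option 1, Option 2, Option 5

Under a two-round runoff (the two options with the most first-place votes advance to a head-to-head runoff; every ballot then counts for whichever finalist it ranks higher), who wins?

Option 3

Round 1 first-place votes: Option 1 17, Option 2 0, Option 3 22, Option 4 15, Option 5 26, Option 6 12. Option 5 and Option 3 advance.
Runoff: Option 5 is ranked above Option 3 on 43 ballots, Option 3 above Option 5 on 49.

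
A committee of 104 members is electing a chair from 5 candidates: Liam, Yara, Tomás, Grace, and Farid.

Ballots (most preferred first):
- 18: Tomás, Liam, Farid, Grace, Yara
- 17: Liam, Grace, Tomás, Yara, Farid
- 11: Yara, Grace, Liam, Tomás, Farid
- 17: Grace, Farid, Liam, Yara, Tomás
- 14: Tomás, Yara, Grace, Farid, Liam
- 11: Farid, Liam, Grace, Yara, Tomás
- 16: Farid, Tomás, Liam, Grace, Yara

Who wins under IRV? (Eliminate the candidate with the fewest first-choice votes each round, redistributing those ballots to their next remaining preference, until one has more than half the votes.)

Grace

Round 1: Liam 17, Yara 11, Tomás 32, Grace 17, Farid 27. Yara eliminated.
Round 2: Liam 17, Tomás 32, Grace 28, Farid 27. Liam eliminated.
Round 3: Tomás 32, Grace 45, Farid 27. Farid eliminated.
Round 4: Tomás 48, Grace 56. Grace has a majority (≥53).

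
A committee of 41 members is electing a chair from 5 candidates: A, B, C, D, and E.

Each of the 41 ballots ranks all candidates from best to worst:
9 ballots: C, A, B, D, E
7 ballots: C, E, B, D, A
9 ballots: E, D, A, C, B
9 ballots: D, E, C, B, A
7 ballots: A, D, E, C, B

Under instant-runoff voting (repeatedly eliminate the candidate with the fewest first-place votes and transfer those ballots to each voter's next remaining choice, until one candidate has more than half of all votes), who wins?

Round 1: A 7, B 0, C 16, D 9, E 9. B eliminated.
Round 2: A 7, C 16, D 9, E 9. A eliminated.
Round 3: C 16, D 16, E 9. E eliminated.
Round 4: C 16, D 25. D has a majority (≥21).

D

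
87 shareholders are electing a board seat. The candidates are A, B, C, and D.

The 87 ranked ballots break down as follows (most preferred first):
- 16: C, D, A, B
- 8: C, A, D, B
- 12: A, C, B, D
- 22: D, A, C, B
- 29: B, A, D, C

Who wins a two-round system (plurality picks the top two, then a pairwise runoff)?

C

Round 1 first-place votes: A 12, B 29, C 24, D 22. B and C advance.
Runoff: B is ranked above C on 29 ballots, C above B on 58.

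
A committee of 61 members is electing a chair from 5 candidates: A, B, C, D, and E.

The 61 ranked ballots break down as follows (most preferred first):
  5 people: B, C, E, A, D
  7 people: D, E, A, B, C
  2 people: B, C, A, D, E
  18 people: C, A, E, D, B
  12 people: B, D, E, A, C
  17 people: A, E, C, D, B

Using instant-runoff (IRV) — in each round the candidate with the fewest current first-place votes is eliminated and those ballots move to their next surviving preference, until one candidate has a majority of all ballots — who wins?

A

Round 1: A 17, B 19, C 18, D 7, E 0. E eliminated.
Round 2: A 17, B 19, C 18, D 7. D eliminated.
Round 3: A 24, B 19, C 18. C eliminated.
Round 4: A 42, B 19. A has a majority (≥31).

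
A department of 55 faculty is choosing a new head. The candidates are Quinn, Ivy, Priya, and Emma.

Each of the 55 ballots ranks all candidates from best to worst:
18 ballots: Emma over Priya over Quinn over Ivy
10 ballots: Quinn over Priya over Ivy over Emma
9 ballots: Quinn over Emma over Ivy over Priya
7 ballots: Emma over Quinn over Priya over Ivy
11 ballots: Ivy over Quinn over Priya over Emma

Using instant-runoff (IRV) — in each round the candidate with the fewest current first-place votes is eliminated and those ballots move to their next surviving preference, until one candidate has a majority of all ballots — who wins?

Quinn

Round 1: Quinn 19, Ivy 11, Priya 0, Emma 25. Priya eliminated.
Round 2: Quinn 19, Ivy 11, Emma 25. Ivy eliminated.
Round 3: Quinn 30, Emma 25. Quinn has a majority (≥28).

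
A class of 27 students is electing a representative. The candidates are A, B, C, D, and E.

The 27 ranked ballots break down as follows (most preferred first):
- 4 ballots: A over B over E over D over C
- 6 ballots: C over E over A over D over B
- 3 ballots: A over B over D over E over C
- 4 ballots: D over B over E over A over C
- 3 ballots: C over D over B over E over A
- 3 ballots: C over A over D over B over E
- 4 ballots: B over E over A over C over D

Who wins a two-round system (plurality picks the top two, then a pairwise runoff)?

A

Round 1 first-place votes: A 7, B 4, C 12, D 4, E 0. C and A advance.
Runoff: C is ranked above A on 12 ballots, A above C on 15.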